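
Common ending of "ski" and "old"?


Word 1: "ski"
Word 2: "old"
Comparing from end:
  Pos -1: 'i' != 'd' (stop)
LCS = "" (length 0)


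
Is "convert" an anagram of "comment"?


Word 1: "comment" → sorted: cemmnot
Word 2: "convert" → sorted: cenortv
Same letters? cemmnot != cenortv
Anagram = No


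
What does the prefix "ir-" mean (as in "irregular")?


Prefix: ir-
Example: irregular (ir- + regular)
Meaning = not


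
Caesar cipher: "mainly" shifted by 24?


Word: "mainly"
Shift: 24
Each letter → (letter + shift) mod 26:
  'm' (12) + 24 = 10 → 'k'
  'a' (0) + 24 = 24 → 'y'
  'i' (8) + 24 = 6 → 'g'
  'n' (13) + 24 = 11 → 'l'
  'l' (11) + 24 = 9 → 'j'
  'y' (24) + 24 = 22 → 'w'
Result = "kygljw"


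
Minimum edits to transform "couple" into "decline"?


Word 1: "couple" (length 6)
Word 2: "decline" (length 7)
One optimal edit sequence (insert/delete/substitute each cost 1):
  1. insert 'd'  (+1)
  2. substitute 'c' -> 'e'  (+1)
  3. substitute 'o' -> 'c'  (+1)
  4. substitute 'u' -> 'l'  (+1)
  5. substitute 'p' -> 'i'  (+1)
  6. substitute 'l' -> 'n'  (+1)
  7. keep 'e'
Total edit operations: 6
Edit distance = 6


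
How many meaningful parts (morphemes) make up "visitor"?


Word: "visitor"
Morphemes: visit | -or
Each morpheme carries meaning
= 2 morphemes


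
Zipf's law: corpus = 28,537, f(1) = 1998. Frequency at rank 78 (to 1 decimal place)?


Zipf's law: f(r) = f(1) / r
f(1) = 1998
f(78) = 1998 / 78
= 25.6 occurrences


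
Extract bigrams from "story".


Word: "story" (length 5)
Number of bigrams = 5 - 2 + 1 = 4
  Position 0: "st"
  Position 1: "to"
  Position 2: "or"
  Position 3: "ry"
Bigrams = "st", "to", "or", "ry"


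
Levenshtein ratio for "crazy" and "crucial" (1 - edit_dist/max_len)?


Word 1: "crazy" (length 5)
Word 2: "crucial" (length 7)
One optimal edit sequence:
  1. keep 'c'
  2. keep 'r'
  3. insert 'u'  (+1)
  4. insert 'c'  (+1)
  5. substitute 'a' -> 'i'  (+1)
  6. substitute 'z' -> 'a'  (+1)
  7. substitute 'y' -> 'l'  (+1)
Edit distance = 5
Max length = max(5, 7) = 7
Similarity = 1 - 5/7
= 0.2857


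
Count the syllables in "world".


Word: "world"
Syllable breakdown: world
Counting: 1 part
= 1 syllable


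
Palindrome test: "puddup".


Word: "puddup"
Reversed: "puddup"
Forward == Backward? puddup == puddup
Palindrome = Yes


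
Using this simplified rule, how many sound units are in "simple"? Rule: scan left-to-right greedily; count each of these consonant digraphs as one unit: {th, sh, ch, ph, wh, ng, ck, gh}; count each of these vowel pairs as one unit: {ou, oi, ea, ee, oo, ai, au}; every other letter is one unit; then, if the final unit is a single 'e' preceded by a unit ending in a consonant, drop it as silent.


Word: "simple" (6 letters)
Left-to-right scan:
  [1] 's' (letter)
  [2] 'i' (letter)
  [3] 'm' (letter)
  [4] 'p' (letter)
  [5] 'l' (letter)
  [6] 'e' (letter)
Units from scan: 6
Final unit is 'e' after a consonant -> drop as silent (-1)
Sound units = 5 units


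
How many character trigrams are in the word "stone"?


Word: "stone" (length 5)
Number of 3-grams = length - 3 + 1 = 5 - 3 + 1
= 3


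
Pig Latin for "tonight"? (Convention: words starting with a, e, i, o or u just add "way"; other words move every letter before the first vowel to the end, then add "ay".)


Word: "tonight"
Starts with consonant(s) → move to end, add 'ay'
Consonant cluster: "t"
Pig Latin = "onighttay"


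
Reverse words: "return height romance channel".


Original: "return height romance channel"
Words (1..n): return | height | romance | channel
Reversed (n..1): channel | romance | height | return
Result = "channel romance height return"


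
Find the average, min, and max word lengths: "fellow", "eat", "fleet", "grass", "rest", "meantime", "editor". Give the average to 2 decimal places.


Lengths: "fellow"=6, "eat"=3, "fleet"=5, "grass"=5, "rest"=4, "meantime"=8, "editor"=6
Sum = 37, Count = 7
Average = 37/7 = 5.29
= avg=5.29, min=3, max=8


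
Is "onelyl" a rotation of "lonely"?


Word: "lonely", Candidate: "onelyl"
Method: check if candidate is substring of word+word
"lonelylonely" contains "onelyl"? Yes
Is rotation = Yes


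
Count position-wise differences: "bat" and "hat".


Comparing character by character (same length = 3):
  Pos 0: 'b' vs 'h' !=
  Pos 1: 'a' vs 'a' =
  Pos 2: 't' vs 't' =
Hamming distance = 1


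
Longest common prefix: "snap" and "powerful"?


Word 1: "snap"
Word 2: "powerful"
Comparing from start:
  Pos 0: 's' != 'p' (stop)
LCP = "" (length 0)


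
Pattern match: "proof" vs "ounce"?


Pattern of "proof": [0, 1, 2, 2, 3]
Pattern of "ounce": [0, 1, 2, 3, 4]
Patterns do not match
Same pattern = No


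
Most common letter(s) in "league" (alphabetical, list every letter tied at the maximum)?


Word: "league"
Letter counts:
  'a': 1
  'e': 2
  'g': 1
  'l': 1
  'u': 1
Maximum count = 2
Most frequent = 'e' (2 times each)


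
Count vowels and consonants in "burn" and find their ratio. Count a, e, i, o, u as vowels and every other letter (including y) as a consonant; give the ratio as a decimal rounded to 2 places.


Word: "burn"
Vowels (a,e,i,o,u): 1
Consonants: 3
Ratio = 1/3
= 0.33


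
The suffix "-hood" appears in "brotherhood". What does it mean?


Suffix: -hood
Example: brotherhood = brother + -hood
Meaning = state / condition


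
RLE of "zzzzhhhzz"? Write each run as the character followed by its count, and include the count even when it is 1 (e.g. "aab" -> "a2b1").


String: "zzzzhhhzz"
Scanning for consecutive runs:
  'z' x 4
  'h' x 3
  'z' x 2
RLE = "z4h3z2"


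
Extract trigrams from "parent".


Word: "parent" (length 6)
Number of trigrams = 6 - 3 + 1 = 4
  Position 0: "par"
  Position 1: "are"
  Position 2: "ren"
  Position 3: "ent"
Trigrams = "par", "are", "ren", "ent"


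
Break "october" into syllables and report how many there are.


Word: "october"
Syllable breakdown: oc · to · ber
Counting: 3 parts
= 3 syllables


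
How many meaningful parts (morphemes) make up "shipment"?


Word: "shipment"
Morphemes: ship + -ment
Each morpheme carries meaning
= 2 morphemes


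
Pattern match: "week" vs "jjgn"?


Pattern of "week": [0, 1, 1, 2]
Pattern of "jjgn": [0, 0, 1, 2]
Patterns do not match
Same pattern = No


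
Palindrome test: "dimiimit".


Word: "dimiimit"
Reversed: "timiimid"
Forward == Backward? dimiimit != timiimid
Palindrome = No


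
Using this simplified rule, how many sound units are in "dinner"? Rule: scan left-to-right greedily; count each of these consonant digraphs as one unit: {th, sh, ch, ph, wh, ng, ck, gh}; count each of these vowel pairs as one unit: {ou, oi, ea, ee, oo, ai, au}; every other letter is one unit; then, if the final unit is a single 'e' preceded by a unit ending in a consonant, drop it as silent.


Word: "dinner" (6 letters)
Left-to-right scan:
  [1] 'd' (letter)
  [2] 'i' (letter)
  [3] 'n' (letter)
  [4] 'n' (letter)
  [5] 'e' (letter)
  [6] 'r' (letter)
Units from scan: 6
Sound units = 6 units


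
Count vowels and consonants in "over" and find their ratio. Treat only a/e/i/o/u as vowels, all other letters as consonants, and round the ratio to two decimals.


Word: "over"
Vowels (a,e,i,o,u): 2
Consonants: 2
Ratio = 2/2
= 1.00


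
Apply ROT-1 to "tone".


Word: "tone"
Shift: 1
Each letter → (letter + shift) mod 26:
  't' (19) + 1 = 20 → 'u'
  'o' (14) + 1 = 15 → 'p'
  'n' (13) + 1 = 14 → 'o'
  'e' (4) + 1 = 5 → 'f'
Result = "upof"


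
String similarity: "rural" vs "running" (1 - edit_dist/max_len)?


Word 1: "rural" (length 5)
Word 2: "running" (length 7)
One optimal edit sequence:
  1. keep 'r'
  2. keep 'u'
  3. insert 'n'  (+1)
  4. insert 'n'  (+1)
  5. substitute 'r' -> 'i'  (+1)
  6. substitute 'a' -> 'n'  (+1)
  7. substitute 'l' -> 'g'  (+1)
Edit distance = 5
Max length = max(5, 7) = 7
Similarity = 1 - 5/7
= 0.2857


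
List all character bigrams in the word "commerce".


Word: "commerce" (length 8)
Number of bigrams = 8 - 2 + 1 = 7
  Position 0: "co"
  Position 1: "om"
  Position 2: "mm"
  Position 3: "me"
  Position 4: "er"
  Position 5: "rc"
  Position 6: "ce"
Bigrams = "co", "om", "mm", "me", "er", "rc", "ce"


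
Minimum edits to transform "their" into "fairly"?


Word 1: "their" (length 5)
Word 2: "fairly" (length 6)
One optimal edit sequence (insert/delete/substitute each cost 1):
  1. delete 't'  (+1)
  2. substitute 'h' -> 'f'  (+1)
  3. substitute 'e' -> 'a'  (+1)
  4. keep 'i'
  5. keep 'r'
  6. insert 'l'  (+1)
  7. insert 'y'  (+1)
Total edit operations: 5
Edit distance = 5


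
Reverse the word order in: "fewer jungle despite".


Original: "fewer jungle despite"
Words (1..n): fewer | jungle | despite
Reversed (n..1): despite | jungle | fewer
Result = "despite jungle fewer"


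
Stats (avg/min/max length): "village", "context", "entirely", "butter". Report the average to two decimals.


Lengths: "village"=7, "context"=7, "entirely"=8, "butter"=6
Sum = 28, Count = 4
Average = 28/4 = 7.00
= avg=7.00, min=6, max=8


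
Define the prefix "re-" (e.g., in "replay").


Prefix: re-
Example: replay (re- + play)
Meaning = again


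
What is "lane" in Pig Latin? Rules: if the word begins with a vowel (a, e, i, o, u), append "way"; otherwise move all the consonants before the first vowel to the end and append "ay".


Word: "lane"
Starts with consonant(s) → move to end, add 'ay'
Consonant cluster: "l"
Pig Latin = "anelay"


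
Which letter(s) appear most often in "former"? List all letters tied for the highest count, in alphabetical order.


Word: "former"
Letter counts:
  'e': 1
  'f': 1
  'm': 1
  'o': 1
  'r': 2
Maximum count = 2
Most frequent = 'r' (2 times each)


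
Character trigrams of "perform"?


Word: "perform" (length 7)
Number of trigrams = 7 - 3 + 1 = 5
  Position 0: "per"
  Position 1: "erf"
  Position 2: "rfo"
  Position 3: "for"
  Position 4: "orm"
Trigrams = "per", "erf", "rfo", "for", "orm"


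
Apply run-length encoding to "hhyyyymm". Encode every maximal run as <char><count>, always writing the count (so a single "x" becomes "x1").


String: "hhyyyymm"
Scanning for consecutive runs:
  'h' x 2
  'y' x 4
  'm' x 2
RLE = "h2y4m2"


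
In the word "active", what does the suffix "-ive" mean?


Suffix: -ive
Example: active (act + -ive)
Meaning = tending to


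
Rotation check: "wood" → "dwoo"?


Word: "wood", Candidate: "dwoo"
Method: check if candidate is substring of word+word
"woodwood" contains "dwoo"? Yes
Is rotation = Yes


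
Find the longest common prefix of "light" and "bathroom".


Word 1: "light"
Word 2: "bathroom"
Comparing from start:
  Pos 0: 'l' != 'b' (stop)
LCP = "" (length 0)


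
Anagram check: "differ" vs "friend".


Word 1: "differ" → sorted: deffir
Word 2: "friend" → sorted: definr
Same letters? deffir != definr
Anagram = No


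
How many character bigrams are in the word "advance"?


Word: "advance" (length 7)
Number of 2-grams = length - 2 + 1 = 7 - 2 + 1
= 6


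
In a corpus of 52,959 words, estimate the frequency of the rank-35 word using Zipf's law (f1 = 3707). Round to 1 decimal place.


Zipf's law: f(r) = f(1) / r
f(1) = 3707
f(35) = 3707 / 35
= 105.9 occurrences


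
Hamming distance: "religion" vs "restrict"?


Comparing character by character (same length = 8):
  Pos 0: 'r' vs 'r' =
  Pos 1: 'e' vs 'e' =
  Pos 2: 'l' vs 's' !=
  Pos 3: 'i' vs 't' !=
  Pos 4: 'g' vs 'r' !=
  Pos 5: 'i' vs 'i' =
  Pos 6: 'o' vs 'c' !=
  Pos 7: 'n' vs 't' !=
Hamming distance = 5


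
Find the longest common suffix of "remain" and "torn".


Word 1: "remain"
Word 2: "torn"
Comparing from end:
  Pos -1: 'n' == 'n'
  Pos -2: 'i' != 'r' (stop)
LCS = "n" (length 1)


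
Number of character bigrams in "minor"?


Word: "minor" (length 5)
Number of 2-grams = length - 2 + 1 = 5 - 2 + 1
= 4


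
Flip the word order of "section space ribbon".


Original: "section space ribbon"
Words (1..n): section | space | ribbon
Reversed (n..1): ribbon | space | section
Result = "ribbon space section"


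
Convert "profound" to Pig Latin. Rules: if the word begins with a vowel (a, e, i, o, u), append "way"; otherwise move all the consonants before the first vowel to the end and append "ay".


Word: "profound"
Starts with consonant(s) → move to end, add 'ay'
Consonant cluster: "pr"
Pig Latin = "ofoundpray"


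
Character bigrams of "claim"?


Word: "claim" (length 5)
Number of bigrams = 5 - 2 + 1 = 4
  Position 0: "cl"
  Position 1: "la"
  Position 2: "ai"
  Position 3: "im"
Bigrams = "cl", "la", "ai", "im"


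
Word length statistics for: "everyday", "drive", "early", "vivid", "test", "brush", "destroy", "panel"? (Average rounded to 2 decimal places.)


Lengths: "everyday"=8, "drive"=5, "early"=5, "vivid"=5, "test"=4, "brush"=5, "destroy"=7, "panel"=5
Sum = 44, Count = 8
Average = 44/8 = 5.50
= avg=5.50, min=4, max=8


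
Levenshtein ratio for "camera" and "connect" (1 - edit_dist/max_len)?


Word 1: "camera" (length 6)
Word 2: "connect" (length 7)
One optimal edit sequence:
  1. keep 'c'
  2. insert 'o'  (+1)
  3. substitute 'a' -> 'n'  (+1)
  4. substitute 'm' -> 'n'  (+1)
  5. keep 'e'
  6. substitute 'r' -> 'c'  (+1)
  7. substitute 'a' -> 't'  (+1)
Edit distance = 5
Max length = max(6, 7) = 7
Similarity = 1 - 5/7
= 0.2857


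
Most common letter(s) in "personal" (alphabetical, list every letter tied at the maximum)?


Word: "personal"
Letter counts:
  'a': 1
  'e': 1
  'l': 1
  'n': 1
  'o': 1
  'p': 1
  'r': 1
  's': 1
Maximum count = 1
Most frequent = 'a', 'e', 'l', 'n', 'o', 'p', 'r', 's' (1 time each)


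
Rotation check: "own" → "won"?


Word: "own", Candidate: "won"
Method: check if candidate is substring of word+word
"ownown" contains "won"? No
Is rotation = No


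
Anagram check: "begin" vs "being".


Word 1: "begin" → sorted: begin
Word 2: "being" → sorted: begin
Same letters? begin == begin
Anagram = Yes


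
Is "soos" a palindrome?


Word: "soos"
Reversed: "soos"
Forward == Backward? soos == soos
Palindrome = Yes


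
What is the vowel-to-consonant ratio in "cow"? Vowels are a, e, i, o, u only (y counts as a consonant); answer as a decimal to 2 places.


Word: "cow"
Vowels (a,e,i,o,u): 1
Consonants: 2
Ratio = 1/2
= 0.50


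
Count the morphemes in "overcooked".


Word: "overcooked"
Morphemes: over- + cook + -ed
Each morpheme carries meaning
= 3 morphemes


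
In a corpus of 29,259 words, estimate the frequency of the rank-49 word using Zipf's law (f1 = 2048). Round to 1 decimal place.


Zipf's law: f(r) = f(1) / r
f(1) = 2048
f(49) = 2048 / 49
= 41.8 occurrences


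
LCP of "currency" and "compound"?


Word 1: "currency"
Word 2: "compound"
Comparing from start:
  Pos 0: 'c' == 'c'
  Pos 1: 'u' != 'o' (stop)
LCP = "c" (length 1)


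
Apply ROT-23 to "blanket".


Word: "blanket"
Shift: 23
Each letter → (letter + shift) mod 26:
  'b' (1) + 23 = 24 → 'y'
  'l' (11) + 23 = 8 → 'i'
  'a' (0) + 23 = 23 → 'x'
  'n' (13) + 23 = 10 → 'k'
  'k' (10) + 23 = 7 → 'h'
  'e' (4) + 23 = 1 → 'b'
  't' (19) + 23 = 16 → 'q'
Result = "yixkhbq"


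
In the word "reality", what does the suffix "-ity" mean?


Suffix: -ity
As in: reality -> real + -ity
Meaning = quality of


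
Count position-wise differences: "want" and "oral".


Comparing character by character (same length = 4):
  Pos 0: 'w' vs 'o' !=
  Pos 1: 'a' vs 'r' !=
  Pos 2: 'n' vs 'a' !=
  Pos 3: 't' vs 'l' !=
Hamming distance = 4


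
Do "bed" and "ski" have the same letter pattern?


Pattern of "bed": [0, 1, 2]
Pattern of "ski": [0, 1, 2]
Patterns match
Same pattern = Yes


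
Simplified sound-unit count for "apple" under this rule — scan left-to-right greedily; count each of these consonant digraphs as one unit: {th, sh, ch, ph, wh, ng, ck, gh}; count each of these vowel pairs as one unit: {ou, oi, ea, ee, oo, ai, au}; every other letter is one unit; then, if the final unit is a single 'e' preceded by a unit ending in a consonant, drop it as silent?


Word: "apple" (5 letters)
Left-to-right scan:
  [1] 'a' (letter)
  [2] 'p' (letter)
  [3] 'p' (letter)
  [4] 'l' (letter)
  [5] 'e' (letter)
Units from scan: 5
Final unit is 'e' after a consonant -> drop as silent (-1)
Sound units = 4 units


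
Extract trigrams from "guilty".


Word: "guilty" (length 6)
Number of trigrams = 6 - 3 + 1 = 4
  Position 0: "gui"
  Position 1: "uil"
  Position 2: "ilt"
  Position 3: "lty"
Trigrams = "gui", "uil", "ilt", "lty"


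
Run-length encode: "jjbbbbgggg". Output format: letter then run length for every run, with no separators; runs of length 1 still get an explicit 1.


String: "jjbbbbgggg"
Scanning for consecutive runs:
  'j' x 2
  'b' x 4
  'g' x 4
RLE = "j2b4g4"


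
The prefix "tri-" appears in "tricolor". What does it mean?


Prefix: tri-
As in: tricolor -> tri- + color
Meaning = three


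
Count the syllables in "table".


Word: "table"
Syllable breakdown: ta / ble
Counting: 2 parts
= 2 syllables


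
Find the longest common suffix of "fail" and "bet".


Word 1: "fail"
Word 2: "bet"
Comparing from end:
  Pos -1: 'l' != 't' (stop)
LCS = "" (length 0)


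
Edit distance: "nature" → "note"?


Word 1: "nature" (length 6)
Word 2: "note" (length 4)
One optimal edit sequence (insert/delete/substitute each cost 1):
  1. keep 'n'
  2. substitute 'a' -> 'o'  (+1)
  3. keep 't'
  4. delete 'u'  (+1)
  5. delete 'r'  (+1)
  6. keep 'e'
Total edit operations: 3
Edit distance = 3


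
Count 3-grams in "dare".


Word: "dare" (length 4)
Number of 3-grams = length - 3 + 1 = 4 - 3 + 1
= 2


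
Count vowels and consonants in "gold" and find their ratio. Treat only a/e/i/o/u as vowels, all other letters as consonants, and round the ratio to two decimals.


Word: "gold"
Vowels (a,e,i,o,u): 1
Consonants: 3
Ratio = 1/3
= 0.33


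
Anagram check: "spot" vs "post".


Word 1: "spot" → sorted: opst
Word 2: "post" → sorted: opst
Same letters? opst == opst
Anagram = Yes


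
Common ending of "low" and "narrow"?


Word 1: "low"
Word 2: "narrow"
Comparing from end:
  Pos -1: 'w' == 'w'
  Pos -2: 'o' == 'o'
  Pos -3: 'l' != 'r' (stop)
LCS = "ow" (length 2)


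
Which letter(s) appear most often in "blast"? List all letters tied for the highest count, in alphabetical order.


Word: "blast"
Letter counts:
  'a': 1
  'b': 1
  'l': 1
  's': 1
  't': 1
Maximum count = 1
Most frequent = 'a', 'b', 'l', 's', 't' (1 time each)


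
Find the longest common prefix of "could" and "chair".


Word 1: "could"
Word 2: "chair"
Comparing from start:
  Pos 0: 'c' == 'c'
  Pos 1: 'o' != 'h' (stop)
LCP = "c" (length 1)


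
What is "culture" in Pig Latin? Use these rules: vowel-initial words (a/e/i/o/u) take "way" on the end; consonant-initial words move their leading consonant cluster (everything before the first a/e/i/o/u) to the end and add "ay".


Word: "culture"
Starts with consonant(s) → move to end, add 'ay'
Consonant cluster: "c"
Pig Latin = "ulturecay"


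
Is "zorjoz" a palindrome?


Word: "zorjoz"
Reversed: "zojroz"
Forward == Backward? zorjoz != zojroz
Palindrome = No


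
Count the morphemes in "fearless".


Word: "fearless"
Morphemes: fear / -less
Each morpheme carries meaning
= 2 morphemes


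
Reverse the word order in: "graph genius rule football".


Original: "graph genius rule football"
Words (1..n): graph | genius | rule | football
Reversed (n..1): football | rule | genius | graph
Result = "football rule genius graph"


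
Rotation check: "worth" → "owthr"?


Word: "worth", Candidate: "owthr"
Method: check if candidate is substring of word+word
"worthworth" contains "owthr"? No
Is rotation = No


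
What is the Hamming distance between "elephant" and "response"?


Comparing character by character (same length = 8):
  Pos 0: 'e' vs 'r' !=
  Pos 1: 'l' vs 'e' !=
  Pos 2: 'e' vs 's' !=
  Pos 3: 'p' vs 'p' =
  Pos 4: 'h' vs 'o' !=
  Pos 5: 'a' vs 'n' !=
  Pos 6: 'n' vs 's' !=
  Pos 7: 't' vs 'e' !=
Hamming distance = 7


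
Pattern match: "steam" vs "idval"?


Pattern of "steam": [0, 1, 2, 3, 4]
Pattern of "idval": [0, 1, 2, 3, 4]
Patterns match
Same pattern = Yes


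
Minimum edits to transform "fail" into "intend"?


Word 1: "fail" (length 4)
Word 2: "intend" (length 6)
One optimal edit sequence (insert/delete/substitute each cost 1):
  1. insert 'i'  (+1)
  2. insert 'n'  (+1)
  3. substitute 'f' -> 't'  (+1)
  4. substitute 'a' -> 'e'  (+1)
  5. substitute 'i' -> 'n'  (+1)
  6. substitute 'l' -> 'd'  (+1)
Total edit operations: 6
Edit distance = 6


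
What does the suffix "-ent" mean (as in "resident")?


Suffix: -ent
Example: resident = reside + -ent, with a spelling change
Meaning = one who / that which


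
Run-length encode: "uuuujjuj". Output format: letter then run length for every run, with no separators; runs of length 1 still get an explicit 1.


String: "uuuujjuj"
Scanning for consecutive runs:
  'u' x 4
  'j' x 2
  'u' x 1
  'j' x 1
RLE = "u4j2u1j1"


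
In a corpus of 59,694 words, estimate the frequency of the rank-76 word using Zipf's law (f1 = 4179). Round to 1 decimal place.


Zipf's law: f(r) = f(1) / r
f(1) = 4179
f(76) = 4179 / 76
= 55.0 occurrences


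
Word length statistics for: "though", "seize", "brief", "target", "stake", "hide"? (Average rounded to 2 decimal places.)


Lengths: "though"=6, "seize"=5, "brief"=5, "target"=6, "stake"=5, "hide"=4
Sum = 31, Count = 6
Average = 31/6 = 5.17
= avg=5.17, min=4, max=6


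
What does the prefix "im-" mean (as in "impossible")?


Prefix: im-
Example: impossible = im- + possible
Meaning = not / into


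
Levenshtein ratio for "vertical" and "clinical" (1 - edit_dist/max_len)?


Word 1: "vertical" (length 8)
Word 2: "clinical" (length 8)
One optimal edit sequence:
  1. substitute 'v' -> 'c'  (+1)
  2. substitute 'e' -> 'l'  (+1)
  3. substitute 'r' -> 'i'  (+1)
  4. substitute 't' -> 'n'  (+1)
  5. keep 'i'
  6. keep 'c'
  7. keep 'a'
  8. keep 'l'
Edit distance = 4
Max length = max(8, 8) = 8
Similarity = 1 - 4/8
= 0.5000


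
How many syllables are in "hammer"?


Word: "hammer"
Syllable breakdown: ham / mer
Counting: 2 parts
= 2 syllables


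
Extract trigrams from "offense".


Word: "offense" (length 7)
Number of trigrams = 7 - 3 + 1 = 5
  Position 0: "off"
  Position 1: "ffe"
  Position 2: "fen"
  Position 3: "ens"
  Position 4: "nse"
Trigrams = "off", "ffe", "fen", "ens", "nse"


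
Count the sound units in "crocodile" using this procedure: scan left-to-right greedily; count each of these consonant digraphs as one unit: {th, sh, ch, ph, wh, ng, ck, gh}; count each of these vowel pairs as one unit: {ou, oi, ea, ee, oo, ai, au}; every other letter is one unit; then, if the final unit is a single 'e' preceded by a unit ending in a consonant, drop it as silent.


Word: "crocodile" (9 letters)
Left-to-right scan:
  1. 'c' (letter)
  2. 'r' (letter)
  3. 'o' (letter)
  4. 'c' (letter)
  5. 'o' (letter)
  6. 'd' (letter)
  7. 'i' (letter)
  8. 'l' (letter)
  9. 'e' (letter)
Units from scan: 9
Final unit is 'e' after a consonant -> drop as silent (-1)
Sound units = 8 units


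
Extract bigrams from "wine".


Word: "wine" (length 4)
Number of bigrams = 4 - 2 + 1 = 3
  Position 0: "wi"
  Position 1: "in"
  Position 2: "ne"
Bigrams = "wi", "in", "ne"


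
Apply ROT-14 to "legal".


Word: "legal"
Shift: 14
Each letter → (letter + shift) mod 26:
  'l' (11) + 14 = 25 → 'z'
  'e' (4) + 14 = 18 → 's'
  'g' (6) + 14 = 20 → 'u'
  'a' (0) + 14 = 14 → 'o'
  'l' (11) + 14 = 25 → 'z'
Result = "zsuoz"


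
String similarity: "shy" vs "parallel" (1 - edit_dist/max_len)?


Word 1: "shy" (length 3)
Word 2: "parallel" (length 8)
One optimal edit sequence:
  1. insert 'p'  (+1)
  2. insert 'a'  (+1)
  3. insert 'r'  (+1)
  4. insert 'a'  (+1)
  5. insert 'l'  (+1)
  6. substitute 's' -> 'l'  (+1)
  7. substitute 'h' -> 'e'  (+1)
  8. substitute 'y' -> 'l'  (+1)
Edit distance = 8
Max length = max(3, 8) = 8
Similarity = 1 - 8/8
= 0.0000


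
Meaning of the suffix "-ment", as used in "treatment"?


Suffix: -ment
As in: treatment -> treat + -ment
Meaning = result of action


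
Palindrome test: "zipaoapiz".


Word: "zipaoapiz"
Reversed: "zipaoapiz"
Forward == Backward? zipaoapiz == zipaoapiz
Palindrome = Yes


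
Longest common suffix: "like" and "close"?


Word 1: "like"
Word 2: "close"
Comparing from end:
  Pos -1: 'e' == 'e'
  Pos -2: 'k' != 's' (stop)
LCS = "e" (length 1)


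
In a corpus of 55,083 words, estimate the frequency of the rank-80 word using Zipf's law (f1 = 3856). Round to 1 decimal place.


Zipf's law: f(r) = f(1) / r
f(1) = 3856
f(80) = 3856 / 80
= 48.2 occurrences


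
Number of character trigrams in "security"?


Word: "security" (length 8)
Number of 3-grams = length - 3 + 1 = 8 - 3 + 1
= 6


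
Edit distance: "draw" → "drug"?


Word 1: "draw" (length 4)
Word 2: "drug" (length 4)
One optimal edit sequence (insert/delete/substitute each cost 1):
  1. keep 'd'
  2. keep 'r'
  3. substitute 'a' -> 'u'  (+1)
  4. substitute 'w' -> 'g'  (+1)
Total edit operations: 2
Edit distance = 2


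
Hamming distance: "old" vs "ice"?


Comparing character by character (same length = 3):
  Pos 0: 'o' vs 'i' !=
  Pos 1: 'l' vs 'c' !=
  Pos 2: 'd' vs 'e' !=
Hamming distance = 3


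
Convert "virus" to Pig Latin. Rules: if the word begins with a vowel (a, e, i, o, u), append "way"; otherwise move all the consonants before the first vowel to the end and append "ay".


Word: "virus"
Starts with consonant(s) → move to end, add 'ay'
Consonant cluster: "v"
Pig Latin = "irusvay"


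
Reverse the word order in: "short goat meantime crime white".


Original: "short goat meantime crime white"
Words (1..n): short | goat | meantime | crime | white
Reversed (n..1): white | crime | meantime | goat | short
Result = "white crime meantime goat short"


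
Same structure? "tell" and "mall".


Pattern of "tell": [0, 1, 2, 2]
Pattern of "mall": [0, 1, 2, 2]
Patterns match
Same pattern = Yes


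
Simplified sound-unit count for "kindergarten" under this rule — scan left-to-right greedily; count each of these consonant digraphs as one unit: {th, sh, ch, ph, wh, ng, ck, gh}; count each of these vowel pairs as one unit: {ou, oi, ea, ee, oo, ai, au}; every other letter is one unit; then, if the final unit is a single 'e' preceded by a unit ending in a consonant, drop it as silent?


Word: "kindergarten" (12 letters)
Left-to-right scan:
  (1) 'k' (letter)
  (2) 'i' (letter)
  (3) 'n' (letter)
  (4) 'd' (letter)
  (5) 'e' (letter)
  (6) 'r' (letter)
  (7) 'g' (letter)
  (8) 'a' (letter)
  (9) 'r' (letter)
  (10) 't' (letter)
  (11) 'e' (letter)
  (12) 'n' (letter)
Units from scan: 12
Sound units = 12 units


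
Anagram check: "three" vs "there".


Word 1: "three" → sorted: eehrt
Word 2: "there" → sorted: eehrt
Same letters? eehrt == eehrt
Anagram = Yes


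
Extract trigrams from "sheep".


Word: "sheep" (length 5)
Number of trigrams = 5 - 3 + 1 = 3
  Position 0: "she"
  Position 1: "hee"
  Position 2: "eep"
Trigrams = "she", "hee", "eep"


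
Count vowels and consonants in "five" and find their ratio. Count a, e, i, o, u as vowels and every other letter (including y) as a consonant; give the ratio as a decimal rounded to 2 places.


Word: "five"
Vowels (a,e,i,o,u): 2
Consonants: 2
Ratio = 2/2
= 1.00


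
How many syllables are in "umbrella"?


Word: "umbrella"
Syllable breakdown: um · brel · la
Counting: 3 parts
= 3 syllables


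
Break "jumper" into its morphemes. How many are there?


Word: "jumper"
Morphemes: jump / -er
Each morpheme carries meaning
= 2 morphemes


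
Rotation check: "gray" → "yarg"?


Word: "gray", Candidate: "yarg"
Method: check if candidate is substring of word+word
"graygray" contains "yarg"? No
Is rotation = No


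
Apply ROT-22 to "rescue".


Word: "rescue"
Shift: 22
Each letter → (letter + shift) mod 26:
  'r' (17) + 22 = 13 → 'n'
  'e' (4) + 22 = 0 → 'a'
  's' (18) + 22 = 14 → 'o'
  'c' (2) + 22 = 24 → 'y'
  'u' (20) + 22 = 16 → 'q'
  'e' (4) + 22 = 0 → 'a'
Result = "naoyqa"


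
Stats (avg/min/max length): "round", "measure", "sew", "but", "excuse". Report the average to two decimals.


Lengths: "round"=5, "measure"=7, "sew"=3, "but"=3, "excuse"=6
Sum = 24, Count = 5
Average = 24/5 = 4.80
= avg=4.80, min=3, max=7


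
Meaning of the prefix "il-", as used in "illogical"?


Prefix: il-
Example: illogical (il- + logical)
Meaning = not


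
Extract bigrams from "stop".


Word: "stop" (length 4)
Number of bigrams = 4 - 2 + 1 = 3
  Position 0: "st"
  Position 1: "to"
  Position 2: "op"
Bigrams = "st", "to", "op"


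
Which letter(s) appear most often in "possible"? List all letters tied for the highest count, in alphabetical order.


Word: "possible"
Letter counts:
  'b': 1
  'e': 1
  'i': 1
  'l': 1
  'o': 1
  'p': 1
  's': 2
Maximum count = 2
Most frequent = 's' (2 times each)


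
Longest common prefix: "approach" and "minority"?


Word 1: "approach"
Word 2: "minority"
Comparing from start:
  Pos 0: 'a' != 'm' (stop)
LCP = "" (length 0)


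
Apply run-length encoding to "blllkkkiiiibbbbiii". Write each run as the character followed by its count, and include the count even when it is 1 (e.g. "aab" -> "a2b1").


String: "blllkkkiiiibbbbiii"
Scanning for consecutive runs:
  'b' x 1
  'l' x 3
  'k' x 3
  'i' x 4
  'b' x 4
  'i' x 3
RLE = "b1l3k3i4b4i3"


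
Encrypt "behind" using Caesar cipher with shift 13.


Word: "behind"
Shift: 13
Each letter → (letter + shift) mod 26:
  'b' (1) + 13 = 14 → 'o'
  'e' (4) + 13 = 17 → 'r'
  'h' (7) + 13 = 20 → 'u'
  'i' (8) + 13 = 21 → 'v'
  'n' (13) + 13 = 0 → 'a'
  'd' (3) + 13 = 16 → 'q'
Result = "oruvaq"


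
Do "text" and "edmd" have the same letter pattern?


Pattern of "text": [0, 1, 2, 0]
Pattern of "edmd": [0, 1, 2, 1]
Patterns do not match
Same pattern = No


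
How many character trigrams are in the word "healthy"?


Word: "healthy" (length 7)
Number of 3-grams = length - 3 + 1 = 7 - 3 + 1
= 5


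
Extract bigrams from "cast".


Word: "cast" (length 4)
Number of bigrams = 4 - 2 + 1 = 3
  Position 0: "ca"
  Position 1: "as"
  Position 2: "st"
Bigrams = "ca", "as", "st"


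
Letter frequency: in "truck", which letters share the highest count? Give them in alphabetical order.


Word: "truck"
Letter counts:
  'c': 1
  'k': 1
  'r': 1
  't': 1
  'u': 1
Maximum count = 1
Most frequent = 'c', 'k', 'r', 't', 'u' (1 time each)


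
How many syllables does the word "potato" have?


Word: "potato"
Syllable breakdown: po · ta · to
Counting: 3 parts
= 3 syllables


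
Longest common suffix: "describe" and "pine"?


Word 1: "describe"
Word 2: "pine"
Comparing from end:
  Pos -1: 'e' == 'e'
  Pos -2: 'b' != 'n' (stop)
LCS = "e" (length 1)


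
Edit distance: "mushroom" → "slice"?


Word 1: "mushroom" (length 8)
Word 2: "slice" (length 5)
One optimal edit sequence (insert/delete/substitute each cost 1):
  1. delete 'm'  (+1)
  2. delete 'u'  (+1)
  3. keep 's'
  4. delete 'h'  (+1)
  5. substitute 'r' -> 'l'  (+1)
  6. substitute 'o' -> 'i'  (+1)
  7. substitute 'o' -> 'c'  (+1)
  8. substitute 'm' -> 'e'  (+1)
Total edit operations: 7
Edit distance = 7


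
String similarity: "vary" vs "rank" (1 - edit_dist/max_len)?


Word 1: "vary" (length 4)
Word 2: "rank" (length 4)
One optimal edit sequence:
  1. substitute 'v' -> 'r'  (+1)
  2. keep 'a'
  3. substitute 'r' -> 'n'  (+1)
  4. substitute 'y' -> 'k'  (+1)
Edit distance = 3
Max length = max(4, 4) = 4
Similarity = 1 - 3/4
= 0.2500


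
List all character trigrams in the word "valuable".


Word: "valuable" (length 8)
Number of trigrams = 8 - 3 + 1 = 6
  Position 0: "val"
  Position 1: "alu"
  Position 2: "lua"
  Position 3: "uab"
  Position 4: "abl"
  Position 5: "ble"
Trigrams = "val", "alu", "lua", "uab", "abl", "ble"


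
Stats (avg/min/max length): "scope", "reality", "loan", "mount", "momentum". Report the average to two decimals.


Lengths: "scope"=5, "reality"=7, "loan"=4, "mount"=5, "momentum"=8
Sum = 29, Count = 5
Average = 29/5 = 5.80
= avg=5.80, min=4, max=8


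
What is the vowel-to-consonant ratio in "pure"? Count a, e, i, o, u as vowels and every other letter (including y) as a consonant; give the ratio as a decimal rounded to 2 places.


Word: "pure"
Vowels (a,e,i,o,u): 2
Consonants: 2
Ratio = 2/2
= 1.00


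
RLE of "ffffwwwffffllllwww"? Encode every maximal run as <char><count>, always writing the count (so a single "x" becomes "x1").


String: "ffffwwwffffllllwww"
Scanning for consecutive runs:
  'f' x 4
  'w' x 3
  'f' x 4
  'l' x 4
  'w' x 3
RLE = "f4w3f4l4w3"


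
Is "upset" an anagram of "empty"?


Word 1: "empty" → sorted: empty
Word 2: "upset" → sorted: epstu
Same letters? empty != epstu
Anagram = No


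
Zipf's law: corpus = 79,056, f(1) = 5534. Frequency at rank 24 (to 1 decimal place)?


Zipf's law: f(r) = f(1) / r
f(1) = 5534
f(24) = 5534 / 24
= 230.6 occurrences


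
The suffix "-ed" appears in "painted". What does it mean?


Suffix: -ed
Example: painted = paint + -ed
Meaning = past tense


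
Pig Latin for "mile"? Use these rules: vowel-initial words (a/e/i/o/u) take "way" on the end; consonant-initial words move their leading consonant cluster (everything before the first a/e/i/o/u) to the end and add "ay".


Word: "mile"
Starts with consonant(s) → move to end, add 'ay'
Consonant cluster: "m"
Pig Latin = "ilemay"


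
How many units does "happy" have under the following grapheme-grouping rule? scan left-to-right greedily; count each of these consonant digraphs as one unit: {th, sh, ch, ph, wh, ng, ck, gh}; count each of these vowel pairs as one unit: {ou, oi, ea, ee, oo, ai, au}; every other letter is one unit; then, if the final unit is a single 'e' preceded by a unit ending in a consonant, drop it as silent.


Word: "happy" (5 letters)
Left-to-right scan:
  1. 'h' (letter)
  2. 'a' (letter)
  3. 'p' (letter)
  4. 'p' (letter)
  5. 'y' (letter)
Units from scan: 5
Sound units = 5 units


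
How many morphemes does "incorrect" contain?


Word: "incorrect"
Morphemes: in- | correct
Each morpheme carries meaning
= 2 morphemes


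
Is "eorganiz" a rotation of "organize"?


Word: "organize", Candidate: "eorganiz"
Method: check if candidate is substring of word+word
"organizeorganize" contains "eorganiz"? Yes
Is rotation = Yes


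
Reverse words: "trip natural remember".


Original: "trip natural remember"
Words (1..n): trip | natural | remember
Reversed (n..1): remember | natural | trip
Result = "remember natural trip"


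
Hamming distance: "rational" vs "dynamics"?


Comparing character by character (same length = 8):
  Pos 0: 'r' vs 'd' !=
  Pos 1: 'a' vs 'y' !=
  Pos 2: 't' vs 'n' !=
  Pos 3: 'i' vs 'a' !=
  Pos 4: 'o' vs 'm' !=
  Pos 5: 'n' vs 'i' !=
  Pos 6: 'a' vs 'c' !=
  Pos 7: 'l' vs 's' !=
Hamming distance = 8


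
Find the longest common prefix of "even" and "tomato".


Word 1: "even"
Word 2: "tomato"
Comparing from start:
  Pos 0: 'e' != 't' (stop)
LCP = "" (length 0)


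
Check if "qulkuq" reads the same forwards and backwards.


Word: "qulkuq"
Reversed: "qukluq"
Forward == Backward? qulkuq != qukluq
Palindrome = No


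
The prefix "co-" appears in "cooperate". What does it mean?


Prefix: co-
Example: cooperate (co- + operate)
Meaning = together


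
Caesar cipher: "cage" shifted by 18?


Word: "cage"
Shift: 18
Each letter → (letter + shift) mod 26:
  'c' (2) + 18 = 20 → 'u'
  'a' (0) + 18 = 18 → 's'
  'g' (6) + 18 = 24 → 'y'
  'e' (4) + 18 = 22 → 'w'
Result = "usyw"


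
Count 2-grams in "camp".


Word: "camp" (length 4)
Number of 2-grams = length - 2 + 1 = 4 - 2 + 1
= 3


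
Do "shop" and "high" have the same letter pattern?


Pattern of "shop": [0, 1, 2, 3]
Pattern of "high": [0, 1, 2, 0]
Patterns do not match
Same pattern = No


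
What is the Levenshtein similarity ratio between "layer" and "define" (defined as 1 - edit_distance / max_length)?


Word 1: "layer" (length 5)
Word 2: "define" (length 6)
One optimal edit sequence:
  1. insert 'd'  (+1)
  2. substitute 'l' -> 'e'  (+1)
  3. substitute 'a' -> 'f'  (+1)
  4. substitute 'y' -> 'i'  (+1)
  5. substitute 'e' -> 'n'  (+1)
  6. substitute 'r' -> 'e'  (+1)
Edit distance = 6
Max length = max(5, 6) = 6
Similarity = 1 - 6/6
= 0.0000


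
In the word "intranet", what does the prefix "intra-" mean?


Prefix: intra-
As in: intranet -> intra- + net
Meaning = within


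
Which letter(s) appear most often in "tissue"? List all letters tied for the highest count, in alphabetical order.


Word: "tissue"
Letter counts:
  'e': 1
  'i': 1
  's': 2
  't': 1
  'u': 1
Maximum count = 2
Most frequent = 's' (2 times each)


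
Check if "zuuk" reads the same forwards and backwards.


Word: "zuuk"
Reversed: "kuuz"
Forward == Backward? zuuk != kuuz
Palindrome = No


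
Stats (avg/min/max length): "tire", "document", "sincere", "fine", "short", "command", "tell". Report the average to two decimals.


Lengths: "tire"=4, "document"=8, "sincere"=7, "fine"=4, "short"=5, "command"=7, "tell"=4
Sum = 39, Count = 7
Average = 39/7 = 5.57
= avg=5.57, min=4, max=8


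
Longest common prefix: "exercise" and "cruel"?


Word 1: "exercise"
Word 2: "cruel"
Comparing from start:
  Pos 0: 'e' != 'c' (stop)
LCP = "" (length 0)


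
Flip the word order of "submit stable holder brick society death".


Original: "submit stable holder brick society death"
Words (1..n): submit | stable | holder | brick | society | death
Reversed (n..1): death | society | brick | holder | stable | submit
Result = "death society brick holder stable submit"


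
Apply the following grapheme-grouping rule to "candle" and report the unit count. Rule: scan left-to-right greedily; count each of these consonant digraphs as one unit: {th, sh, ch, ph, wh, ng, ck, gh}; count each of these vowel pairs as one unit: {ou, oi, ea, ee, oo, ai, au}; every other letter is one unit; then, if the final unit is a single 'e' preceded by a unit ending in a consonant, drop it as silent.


Word: "candle" (6 letters)
Left-to-right scan:
  (1) 'c' (letter)
  (2) 'a' (letter)
  (3) 'n' (letter)
  (4) 'd' (letter)
  (5) 'l' (letter)
  (6) 'e' (letter)
Units from scan: 6
Final unit is 'e' after a consonant -> drop as silent (-1)
Sound units = 5 units


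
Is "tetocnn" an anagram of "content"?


Word 1: "content" → sorted: cennott
Word 2: "tetocnn" → sorted: cennott
Same letters? cennott == cennott
Anagram = Yes


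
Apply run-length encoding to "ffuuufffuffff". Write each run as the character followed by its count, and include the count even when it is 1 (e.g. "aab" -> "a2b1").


String: "ffuuufffuffff"
Scanning for consecutive runs:
  'f' x 2
  'u' x 3
  'f' x 3
  'u' x 1
  'f' x 4
RLE = "f2u3f3u1f4"


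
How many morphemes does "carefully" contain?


Word: "carefully"
Morphemes: care / -ful / -ly
Each morpheme carries meaning
= 3 morphemes


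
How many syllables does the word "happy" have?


Word: "happy"
Syllable breakdown: hap-py
Counting: 2 parts
= 2 syllables


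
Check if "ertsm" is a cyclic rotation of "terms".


Word: "terms", Candidate: "ertsm"
Method: check if candidate is substring of word+word
"termsterms" contains "ertsm"? No
Is rotation = No


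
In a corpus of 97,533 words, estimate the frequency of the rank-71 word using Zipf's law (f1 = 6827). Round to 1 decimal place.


Zipf's law: f(r) = f(1) / r
f(1) = 6827
f(71) = 6827 / 71
= 96.2 occurrences
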